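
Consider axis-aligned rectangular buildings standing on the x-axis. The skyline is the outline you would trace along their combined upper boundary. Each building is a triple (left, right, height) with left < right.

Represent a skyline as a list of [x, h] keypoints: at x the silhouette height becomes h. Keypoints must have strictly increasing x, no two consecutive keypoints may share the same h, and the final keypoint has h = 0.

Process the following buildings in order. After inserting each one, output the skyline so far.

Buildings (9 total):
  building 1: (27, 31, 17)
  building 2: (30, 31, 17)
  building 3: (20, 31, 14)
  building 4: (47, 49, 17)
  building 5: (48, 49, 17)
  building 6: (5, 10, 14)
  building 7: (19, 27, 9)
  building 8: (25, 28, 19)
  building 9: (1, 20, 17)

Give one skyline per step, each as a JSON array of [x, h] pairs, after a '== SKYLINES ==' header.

== SKYLINES ==
[[27,17],[31,0]]
[[27,17],[31,0]]
[[20,14],[27,17],[31,0]]
[[20,14],[27,17],[31,0],[47,17],[49,0]]
[[20,14],[27,17],[31,0],[47,17],[49,0]]
[[5,14],[10,0],[20,14],[27,17],[31,0],[47,17],[49,0]]
[[5,14],[10,0],[19,9],[20,14],[27,17],[31,0],[47,17],[49,0]]
[[5,14],[10,0],[19,9],[20,14],[25,19],[28,17],[31,0],[47,17],[49,0]]
[[1,17],[20,14],[25,19],[28,17],[31,0],[47,17],[49,0]]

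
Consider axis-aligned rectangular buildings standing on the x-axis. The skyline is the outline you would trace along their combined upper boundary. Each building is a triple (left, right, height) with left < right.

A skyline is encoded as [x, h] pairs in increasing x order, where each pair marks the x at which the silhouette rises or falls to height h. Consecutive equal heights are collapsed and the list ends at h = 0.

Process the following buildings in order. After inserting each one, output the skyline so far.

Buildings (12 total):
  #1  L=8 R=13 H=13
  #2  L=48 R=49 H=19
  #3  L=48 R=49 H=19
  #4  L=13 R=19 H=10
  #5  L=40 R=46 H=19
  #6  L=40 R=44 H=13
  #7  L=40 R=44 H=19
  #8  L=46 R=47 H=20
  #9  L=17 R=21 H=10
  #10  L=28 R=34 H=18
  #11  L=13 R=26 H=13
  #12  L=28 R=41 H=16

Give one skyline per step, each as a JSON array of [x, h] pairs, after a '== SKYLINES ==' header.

== SKYLINES ==
[[8,13],[13,0]]
[[8,13],[13,0],[48,19],[49,0]]
[[8,13],[13,0],[48,19],[49,0]]
[[8,13],[13,10],[19,0],[48,19],[49,0]]
[[8,13],[13,10],[19,0],[40,19],[46,0],[48,19],[49,0]]
[[8,13],[13,10],[19,0],[40,19],[46,0],[48,19],[49,0]]
[[8,13],[13,10],[19,0],[40,19],[46,0],[48,19],[49,0]]
[[8,13],[13,10],[19,0],[40,19],[46,20],[47,0],[48,19],[49,0]]
[[8,13],[13,10],[21,0],[40,19],[46,20],[47,0],[48,19],[49,0]]
[[8,13],[13,10],[21,0],[28,18],[34,0],[40,19],[46,20],[47,0],[48,19],[49,0]]
[[8,13],[26,0],[28,18],[34,0],[40,19],[46,20],[47,0],[48,19],[49,0]]
[[8,13],[26,0],[28,18],[34,16],[40,19],[46,20],[47,0],[48,19],[49,0]]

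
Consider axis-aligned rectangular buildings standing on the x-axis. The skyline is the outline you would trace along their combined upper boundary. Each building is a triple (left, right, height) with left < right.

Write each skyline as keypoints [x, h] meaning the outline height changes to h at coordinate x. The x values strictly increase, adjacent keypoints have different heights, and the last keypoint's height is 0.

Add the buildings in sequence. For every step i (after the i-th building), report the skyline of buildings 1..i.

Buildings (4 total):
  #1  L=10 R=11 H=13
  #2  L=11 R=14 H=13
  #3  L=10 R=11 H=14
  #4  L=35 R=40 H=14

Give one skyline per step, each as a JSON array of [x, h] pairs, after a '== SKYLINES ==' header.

== SKYLINES ==
[[10,13],[11,0]]
[[10,13],[14,0]]
[[10,14],[11,13],[14,0]]
[[10,14],[11,13],[14,0],[35,14],[40,0]]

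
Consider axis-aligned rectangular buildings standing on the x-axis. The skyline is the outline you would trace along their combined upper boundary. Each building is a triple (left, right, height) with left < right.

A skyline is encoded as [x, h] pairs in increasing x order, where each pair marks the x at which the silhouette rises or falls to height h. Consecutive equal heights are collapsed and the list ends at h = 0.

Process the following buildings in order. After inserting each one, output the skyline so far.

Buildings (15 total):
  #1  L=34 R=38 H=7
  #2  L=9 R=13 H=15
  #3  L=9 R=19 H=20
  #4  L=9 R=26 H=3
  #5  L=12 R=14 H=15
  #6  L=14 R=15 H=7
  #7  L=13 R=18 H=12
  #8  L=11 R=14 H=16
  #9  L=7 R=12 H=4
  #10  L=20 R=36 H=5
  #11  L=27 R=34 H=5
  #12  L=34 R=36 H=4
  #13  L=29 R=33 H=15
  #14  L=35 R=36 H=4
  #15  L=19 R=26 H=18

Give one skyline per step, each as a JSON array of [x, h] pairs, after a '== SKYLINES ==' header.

== SKYLINES ==
[[34,7],[38,0]]
[[9,15],[13,0],[34,7],[38,0]]
[[9,20],[19,0],[34,7],[38,0]]
[[9,20],[19,3],[26,0],[34,7],[38,0]]
[[9,20],[19,3],[26,0],[34,7],[38,0]]
[[9,20],[19,3],[26,0],[34,7],[38,0]]
[[9,20],[19,3],[26,0],[34,7],[38,0]]
[[9,20],[19,3],[26,0],[34,7],[38,0]]
[[7,4],[9,20],[19,3],[26,0],[34,7],[38,0]]
[[7,4],[9,20],[19,3],[20,5],[34,7],[38,0]]
[[7,4],[9,20],[19,3],[20,5],[34,7],[38,0]]
[[7,4],[9,20],[19,3],[20,5],[34,7],[38,0]]
[[7,4],[9,20],[19,3],[20,5],[29,15],[33,5],[34,7],[38,0]]
[[7,4],[9,20],[19,3],[20,5],[29,15],[33,5],[34,7],[38,0]]
[[7,4],[9,20],[19,18],[26,5],[29,15],[33,5],[34,7],[38,0]]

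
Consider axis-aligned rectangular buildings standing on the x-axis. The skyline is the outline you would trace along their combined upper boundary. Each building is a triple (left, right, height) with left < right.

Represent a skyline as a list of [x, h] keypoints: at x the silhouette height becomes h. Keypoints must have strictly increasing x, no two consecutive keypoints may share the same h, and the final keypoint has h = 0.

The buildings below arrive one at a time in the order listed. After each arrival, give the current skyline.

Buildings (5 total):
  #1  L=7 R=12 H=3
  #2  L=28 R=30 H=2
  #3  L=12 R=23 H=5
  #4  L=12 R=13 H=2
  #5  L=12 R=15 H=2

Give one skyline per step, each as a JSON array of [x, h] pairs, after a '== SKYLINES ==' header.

== SKYLINES ==
[[7,3],[12,0]]
[[7,3],[12,0],[28,2],[30,0]]
[[7,3],[12,5],[23,0],[28,2],[30,0]]
[[7,3],[12,5],[23,0],[28,2],[30,0]]
[[7,3],[12,5],[23,0],[28,2],[30,0]]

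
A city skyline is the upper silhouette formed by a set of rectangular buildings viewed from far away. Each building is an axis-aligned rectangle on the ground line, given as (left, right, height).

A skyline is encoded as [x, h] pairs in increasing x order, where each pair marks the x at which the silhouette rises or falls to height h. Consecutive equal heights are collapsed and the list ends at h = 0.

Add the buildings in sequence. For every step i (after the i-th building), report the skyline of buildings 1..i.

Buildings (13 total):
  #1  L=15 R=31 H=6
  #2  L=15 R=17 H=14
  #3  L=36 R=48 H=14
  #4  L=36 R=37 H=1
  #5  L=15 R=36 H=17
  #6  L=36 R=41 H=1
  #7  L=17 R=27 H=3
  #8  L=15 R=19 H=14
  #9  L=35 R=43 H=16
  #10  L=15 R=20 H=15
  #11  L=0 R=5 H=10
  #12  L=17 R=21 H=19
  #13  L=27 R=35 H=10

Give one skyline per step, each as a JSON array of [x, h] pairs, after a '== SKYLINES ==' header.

== SKYLINES ==
[[15,6],[31,0]]
[[15,14],[17,6],[31,0]]
[[15,14],[17,6],[31,0],[36,14],[48,0]]
[[15,14],[17,6],[31,0],[36,14],[48,0]]
[[15,17],[36,14],[48,0]]
[[15,17],[36,14],[48,0]]
[[15,17],[36,14],[48,0]]
[[15,17],[36,14],[48,0]]
[[15,17],[36,16],[43,14],[48,0]]
[[15,17],[36,16],[43,14],[48,0]]
[[0,10],[5,0],[15,17],[36,16],[43,14],[48,0]]
[[0,10],[5,0],[15,17],[17,19],[21,17],[36,16],[43,14],[48,0]]
[[0,10],[5,0],[15,17],[17,19],[21,17],[36,16],[43,14],[48,0]]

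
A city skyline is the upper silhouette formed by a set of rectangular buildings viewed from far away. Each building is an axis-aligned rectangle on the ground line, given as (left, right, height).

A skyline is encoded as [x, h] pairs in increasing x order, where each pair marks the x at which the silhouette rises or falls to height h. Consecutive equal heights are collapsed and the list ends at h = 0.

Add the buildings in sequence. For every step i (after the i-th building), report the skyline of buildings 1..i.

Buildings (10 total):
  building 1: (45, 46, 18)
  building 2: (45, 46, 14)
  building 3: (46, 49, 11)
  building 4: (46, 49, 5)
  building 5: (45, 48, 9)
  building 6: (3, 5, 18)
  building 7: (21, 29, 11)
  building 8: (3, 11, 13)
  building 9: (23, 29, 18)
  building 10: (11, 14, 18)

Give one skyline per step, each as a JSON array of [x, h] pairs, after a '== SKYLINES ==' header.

== SKYLINES ==
[[45,18],[46,0]]
[[45,18],[46,0]]
[[45,18],[46,11],[49,0]]
[[45,18],[46,11],[49,0]]
[[45,18],[46,11],[49,0]]
[[3,18],[5,0],[45,18],[46,11],[49,0]]
[[3,18],[5,0],[21,11],[29,0],[45,18],[46,11],[49,0]]
[[3,18],[5,13],[11,0],[21,11],[29,0],[45,18],[46,11],[49,0]]
[[3,18],[5,13],[11,0],[21,11],[23,18],[29,0],[45,18],[46,11],[49,0]]
[[3,18],[5,13],[11,18],[14,0],[21,11],[23,18],[29,0],[45,18],[46,11],[49,0]]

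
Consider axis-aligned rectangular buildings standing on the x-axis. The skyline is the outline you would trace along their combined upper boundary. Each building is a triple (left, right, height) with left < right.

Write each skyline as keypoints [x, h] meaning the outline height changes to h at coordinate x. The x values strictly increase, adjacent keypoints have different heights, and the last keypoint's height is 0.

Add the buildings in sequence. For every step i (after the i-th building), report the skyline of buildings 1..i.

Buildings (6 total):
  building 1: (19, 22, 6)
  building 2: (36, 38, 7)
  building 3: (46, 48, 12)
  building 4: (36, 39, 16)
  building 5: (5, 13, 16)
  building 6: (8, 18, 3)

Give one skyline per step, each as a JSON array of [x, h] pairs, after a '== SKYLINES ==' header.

== SKYLINES ==
[[19,6],[22,0]]
[[19,6],[22,0],[36,7],[38,0]]
[[19,6],[22,0],[36,7],[38,0],[46,12],[48,0]]
[[19,6],[22,0],[36,16],[39,0],[46,12],[48,0]]
[[5,16],[13,0],[19,6],[22,0],[36,16],[39,0],[46,12],[48,0]]
[[5,16],[13,3],[18,0],[19,6],[22,0],[36,16],[39,0],[46,12],[48,0]]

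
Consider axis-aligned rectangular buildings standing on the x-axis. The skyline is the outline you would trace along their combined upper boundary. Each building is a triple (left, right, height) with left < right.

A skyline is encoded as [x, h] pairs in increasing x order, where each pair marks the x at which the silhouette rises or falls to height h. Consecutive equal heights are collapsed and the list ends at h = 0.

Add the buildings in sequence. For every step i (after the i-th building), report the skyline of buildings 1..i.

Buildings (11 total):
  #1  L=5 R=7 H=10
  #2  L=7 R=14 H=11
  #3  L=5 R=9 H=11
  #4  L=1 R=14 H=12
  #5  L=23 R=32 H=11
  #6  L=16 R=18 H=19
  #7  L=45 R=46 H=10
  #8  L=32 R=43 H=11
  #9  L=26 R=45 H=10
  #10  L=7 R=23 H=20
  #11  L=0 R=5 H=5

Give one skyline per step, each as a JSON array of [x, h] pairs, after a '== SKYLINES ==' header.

== SKYLINES ==
[[5,10],[7,0]]
[[5,10],[7,11],[14,0]]
[[5,11],[14,0]]
[[1,12],[14,0]]
[[1,12],[14,0],[23,11],[32,0]]
[[1,12],[14,0],[16,19],[18,0],[23,11],[32,0]]
[[1,12],[14,0],[16,19],[18,0],[23,11],[32,0],[45,10],[46,0]]
[[1,12],[14,0],[16,19],[18,0],[23,11],[43,0],[45,10],[46,0]]
[[1,12],[14,0],[16,19],[18,0],[23,11],[43,10],[46,0]]
[[1,12],[7,20],[23,11],[43,10],[46,0]]
[[0,5],[1,12],[7,20],[23,11],[43,10],[46,0]]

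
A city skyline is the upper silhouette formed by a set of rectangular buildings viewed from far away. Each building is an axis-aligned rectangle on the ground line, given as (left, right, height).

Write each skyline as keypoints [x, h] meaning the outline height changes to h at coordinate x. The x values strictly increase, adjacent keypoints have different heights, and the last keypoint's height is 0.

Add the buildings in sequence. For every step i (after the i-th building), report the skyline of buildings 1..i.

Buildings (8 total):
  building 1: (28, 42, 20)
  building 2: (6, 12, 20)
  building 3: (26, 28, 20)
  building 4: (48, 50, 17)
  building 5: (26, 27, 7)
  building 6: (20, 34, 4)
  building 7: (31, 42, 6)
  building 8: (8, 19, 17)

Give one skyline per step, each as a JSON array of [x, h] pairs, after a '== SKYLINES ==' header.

== SKYLINES ==
[[28,20],[42,0]]
[[6,20],[12,0],[28,20],[42,0]]
[[6,20],[12,0],[26,20],[42,0]]
[[6,20],[12,0],[26,20],[42,0],[48,17],[50,0]]
[[6,20],[12,0],[26,20],[42,0],[48,17],[50,0]]
[[6,20],[12,0],[20,4],[26,20],[42,0],[48,17],[50,0]]
[[6,20],[12,0],[20,4],[26,20],[42,0],[48,17],[50,0]]
[[6,20],[12,17],[19,0],[20,4],[26,20],[42,0],[48,17],[50,0]]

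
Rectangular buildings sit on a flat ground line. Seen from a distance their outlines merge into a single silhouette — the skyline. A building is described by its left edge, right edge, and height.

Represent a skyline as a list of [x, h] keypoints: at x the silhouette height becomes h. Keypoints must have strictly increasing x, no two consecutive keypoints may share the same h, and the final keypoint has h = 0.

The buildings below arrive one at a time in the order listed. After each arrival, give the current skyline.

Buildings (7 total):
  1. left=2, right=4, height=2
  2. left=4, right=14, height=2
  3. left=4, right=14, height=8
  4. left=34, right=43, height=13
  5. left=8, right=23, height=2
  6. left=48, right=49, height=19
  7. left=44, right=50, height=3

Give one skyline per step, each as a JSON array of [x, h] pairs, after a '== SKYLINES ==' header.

== SKYLINES ==
[[2,2],[4,0]]
[[2,2],[14,0]]
[[2,2],[4,8],[14,0]]
[[2,2],[4,8],[14,0],[34,13],[43,0]]
[[2,2],[4,8],[14,2],[23,0],[34,13],[43,0]]
[[2,2],[4,8],[14,2],[23,0],[34,13],[43,0],[48,19],[49,0]]
[[2,2],[4,8],[14,2],[23,0],[34,13],[43,0],[44,3],[48,19],[49,3],[50,0]]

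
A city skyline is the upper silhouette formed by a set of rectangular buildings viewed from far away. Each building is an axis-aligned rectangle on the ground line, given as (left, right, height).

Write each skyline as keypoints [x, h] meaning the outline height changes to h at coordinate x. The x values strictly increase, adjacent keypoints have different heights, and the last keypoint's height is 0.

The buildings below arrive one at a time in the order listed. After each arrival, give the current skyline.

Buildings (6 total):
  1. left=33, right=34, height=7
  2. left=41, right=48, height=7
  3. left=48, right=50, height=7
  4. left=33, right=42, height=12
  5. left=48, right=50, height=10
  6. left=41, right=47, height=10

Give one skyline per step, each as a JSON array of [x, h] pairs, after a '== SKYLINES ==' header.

== SKYLINES ==
[[33,7],[34,0]]
[[33,7],[34,0],[41,7],[48,0]]
[[33,7],[34,0],[41,7],[50,0]]
[[33,12],[42,7],[50,0]]
[[33,12],[42,7],[48,10],[50,0]]
[[33,12],[42,10],[47,7],[48,10],[50,0]]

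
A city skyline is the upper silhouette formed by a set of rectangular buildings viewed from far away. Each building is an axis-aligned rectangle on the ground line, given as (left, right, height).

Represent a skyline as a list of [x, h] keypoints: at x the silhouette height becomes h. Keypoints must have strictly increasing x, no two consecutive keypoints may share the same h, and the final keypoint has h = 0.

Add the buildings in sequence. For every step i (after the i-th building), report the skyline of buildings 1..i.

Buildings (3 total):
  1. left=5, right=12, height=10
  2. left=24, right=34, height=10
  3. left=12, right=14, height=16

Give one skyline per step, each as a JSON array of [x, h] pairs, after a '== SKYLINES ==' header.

== SKYLINES ==
[[5,10],[12,0]]
[[5,10],[12,0],[24,10],[34,0]]
[[5,10],[12,16],[14,0],[24,10],[34,0]]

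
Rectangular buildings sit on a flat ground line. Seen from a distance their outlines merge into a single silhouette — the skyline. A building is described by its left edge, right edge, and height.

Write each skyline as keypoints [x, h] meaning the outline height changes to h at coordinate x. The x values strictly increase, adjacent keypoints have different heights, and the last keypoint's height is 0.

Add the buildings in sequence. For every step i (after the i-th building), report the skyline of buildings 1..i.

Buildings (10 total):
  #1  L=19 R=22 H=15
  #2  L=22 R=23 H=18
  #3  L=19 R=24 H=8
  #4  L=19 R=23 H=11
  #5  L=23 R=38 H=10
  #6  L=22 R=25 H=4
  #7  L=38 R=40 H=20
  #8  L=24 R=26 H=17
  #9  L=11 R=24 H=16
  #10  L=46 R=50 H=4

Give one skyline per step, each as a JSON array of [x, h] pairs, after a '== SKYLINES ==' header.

== SKYLINES ==
[[19,15],[22,0]]
[[19,15],[22,18],[23,0]]
[[19,15],[22,18],[23,8],[24,0]]
[[19,15],[22,18],[23,8],[24,0]]
[[19,15],[22,18],[23,10],[38,0]]
[[19,15],[22,18],[23,10],[38,0]]
[[19,15],[22,18],[23,10],[38,20],[40,0]]
[[19,15],[22,18],[23,10],[24,17],[26,10],[38,20],[40,0]]
[[11,16],[22,18],[23,16],[24,17],[26,10],[38,20],[40,0]]
[[11,16],[22,18],[23,16],[24,17],[26,10],[38,20],[40,0],[46,4],[50,0]]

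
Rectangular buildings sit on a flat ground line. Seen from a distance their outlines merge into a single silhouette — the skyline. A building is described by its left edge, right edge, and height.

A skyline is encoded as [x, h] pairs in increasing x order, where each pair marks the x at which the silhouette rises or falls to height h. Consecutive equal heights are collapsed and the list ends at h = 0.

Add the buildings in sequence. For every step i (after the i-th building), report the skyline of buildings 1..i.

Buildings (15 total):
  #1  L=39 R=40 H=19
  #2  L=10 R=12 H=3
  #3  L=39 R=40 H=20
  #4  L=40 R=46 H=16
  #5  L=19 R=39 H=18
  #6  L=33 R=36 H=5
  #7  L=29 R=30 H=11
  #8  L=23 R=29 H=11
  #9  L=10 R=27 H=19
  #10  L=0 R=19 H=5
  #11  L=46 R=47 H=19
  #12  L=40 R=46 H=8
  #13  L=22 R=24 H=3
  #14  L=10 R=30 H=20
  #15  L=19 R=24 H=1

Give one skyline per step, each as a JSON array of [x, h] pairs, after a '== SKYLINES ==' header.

== SKYLINES ==
[[39,19],[40,0]]
[[10,3],[12,0],[39,19],[40,0]]
[[10,3],[12,0],[39,20],[40,0]]
[[10,3],[12,0],[39,20],[40,16],[46,0]]
[[10,3],[12,0],[19,18],[39,20],[40,16],[46,0]]
[[10,3],[12,0],[19,18],[39,20],[40,16],[46,0]]
[[10,3],[12,0],[19,18],[39,20],[40,16],[46,0]]
[[10,3],[12,0],[19,18],[39,20],[40,16],[46,0]]
[[10,19],[27,18],[39,20],[40,16],[46,0]]
[[0,5],[10,19],[27,18],[39,20],[40,16],[46,0]]
[[0,5],[10,19],[27,18],[39,20],[40,16],[46,19],[47,0]]
[[0,5],[10,19],[27,18],[39,20],[40,16],[46,19],[47,0]]
[[0,5],[10,19],[27,18],[39,20],[40,16],[46,19],[47,0]]
[[0,5],[10,20],[30,18],[39,20],[40,16],[46,19],[47,0]]
[[0,5],[10,20],[30,18],[39,20],[40,16],[46,19],[47,0]]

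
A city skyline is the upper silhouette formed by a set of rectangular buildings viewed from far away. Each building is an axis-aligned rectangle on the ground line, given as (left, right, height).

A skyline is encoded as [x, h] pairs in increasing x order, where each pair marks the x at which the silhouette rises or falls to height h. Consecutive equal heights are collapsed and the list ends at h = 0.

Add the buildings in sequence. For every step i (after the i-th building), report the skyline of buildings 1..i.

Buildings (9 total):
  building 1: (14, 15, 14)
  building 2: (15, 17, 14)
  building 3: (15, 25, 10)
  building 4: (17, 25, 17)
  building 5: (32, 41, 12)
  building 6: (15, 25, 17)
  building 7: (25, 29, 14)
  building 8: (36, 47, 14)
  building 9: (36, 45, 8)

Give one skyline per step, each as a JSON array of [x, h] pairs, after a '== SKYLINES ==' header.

== SKYLINES ==
[[14,14],[15,0]]
[[14,14],[17,0]]
[[14,14],[17,10],[25,0]]
[[14,14],[17,17],[25,0]]
[[14,14],[17,17],[25,0],[32,12],[41,0]]
[[14,14],[15,17],[25,0],[32,12],[41,0]]
[[14,14],[15,17],[25,14],[29,0],[32,12],[41,0]]
[[14,14],[15,17],[25,14],[29,0],[32,12],[36,14],[47,0]]
[[14,14],[15,17],[25,14],[29,0],[32,12],[36,14],[47,0]]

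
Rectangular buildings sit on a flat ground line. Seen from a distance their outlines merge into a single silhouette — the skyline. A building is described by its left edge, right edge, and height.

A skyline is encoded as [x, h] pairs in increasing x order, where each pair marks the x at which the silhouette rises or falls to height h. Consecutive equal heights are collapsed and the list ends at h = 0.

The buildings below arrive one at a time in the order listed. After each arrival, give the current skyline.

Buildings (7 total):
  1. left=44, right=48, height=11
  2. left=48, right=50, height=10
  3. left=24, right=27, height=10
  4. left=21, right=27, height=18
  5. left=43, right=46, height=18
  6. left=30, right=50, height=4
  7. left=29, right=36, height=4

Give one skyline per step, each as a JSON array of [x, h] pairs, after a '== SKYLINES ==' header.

== SKYLINES ==
[[44,11],[48,0]]
[[44,11],[48,10],[50,0]]
[[24,10],[27,0],[44,11],[48,10],[50,0]]
[[21,18],[27,0],[44,11],[48,10],[50,0]]
[[21,18],[27,0],[43,18],[46,11],[48,10],[50,0]]
[[21,18],[27,0],[30,4],[43,18],[46,11],[48,10],[50,0]]
[[21,18],[27,0],[29,4],[43,18],[46,11],[48,10],[50,0]]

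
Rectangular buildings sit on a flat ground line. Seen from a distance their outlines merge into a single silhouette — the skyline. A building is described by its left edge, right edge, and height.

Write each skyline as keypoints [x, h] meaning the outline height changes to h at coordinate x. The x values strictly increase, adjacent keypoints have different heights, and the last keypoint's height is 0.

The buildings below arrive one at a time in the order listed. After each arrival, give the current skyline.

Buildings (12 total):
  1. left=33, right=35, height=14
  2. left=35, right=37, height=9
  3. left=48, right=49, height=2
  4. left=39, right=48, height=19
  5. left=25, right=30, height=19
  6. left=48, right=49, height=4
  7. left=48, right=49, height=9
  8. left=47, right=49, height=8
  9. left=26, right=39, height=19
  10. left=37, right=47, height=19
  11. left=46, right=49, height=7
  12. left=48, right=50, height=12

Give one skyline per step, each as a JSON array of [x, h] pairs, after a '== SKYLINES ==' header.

== SKYLINES ==
[[33,14],[35,0]]
[[33,14],[35,9],[37,0]]
[[33,14],[35,9],[37,0],[48,2],[49,0]]
[[33,14],[35,9],[37,0],[39,19],[48,2],[49,0]]
[[25,19],[30,0],[33,14],[35,9],[37,0],[39,19],[48,2],[49,0]]
[[25,19],[30,0],[33,14],[35,9],[37,0],[39,19],[48,4],[49,0]]
[[25,19],[30,0],[33,14],[35,9],[37,0],[39,19],[48,9],[49,0]]
[[25,19],[30,0],[33,14],[35,9],[37,0],[39,19],[48,9],[49,0]]
[[25,19],[48,9],[49,0]]
[[25,19],[48,9],[49,0]]
[[25,19],[48,9],[49,0]]
[[25,19],[48,12],[50,0]]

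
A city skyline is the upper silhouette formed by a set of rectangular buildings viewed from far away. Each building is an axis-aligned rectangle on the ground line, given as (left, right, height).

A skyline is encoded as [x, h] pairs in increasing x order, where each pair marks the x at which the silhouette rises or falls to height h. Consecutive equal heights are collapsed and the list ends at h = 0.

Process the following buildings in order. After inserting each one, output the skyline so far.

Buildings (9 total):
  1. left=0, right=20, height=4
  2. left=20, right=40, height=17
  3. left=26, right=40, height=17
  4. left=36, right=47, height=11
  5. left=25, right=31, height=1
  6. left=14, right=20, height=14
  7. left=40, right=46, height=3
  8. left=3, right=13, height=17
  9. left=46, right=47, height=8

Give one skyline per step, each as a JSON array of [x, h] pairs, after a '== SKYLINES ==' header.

== SKYLINES ==
[[0,4],[20,0]]
[[0,4],[20,17],[40,0]]
[[0,4],[20,17],[40,0]]
[[0,4],[20,17],[40,11],[47,0]]
[[0,4],[20,17],[40,11],[47,0]]
[[0,4],[14,14],[20,17],[40,11],[47,0]]
[[0,4],[14,14],[20,17],[40,11],[47,0]]
[[0,4],[3,17],[13,4],[14,14],[20,17],[40,11],[47,0]]
[[0,4],[3,17],[13,4],[14,14],[20,17],[40,11],[47,0]]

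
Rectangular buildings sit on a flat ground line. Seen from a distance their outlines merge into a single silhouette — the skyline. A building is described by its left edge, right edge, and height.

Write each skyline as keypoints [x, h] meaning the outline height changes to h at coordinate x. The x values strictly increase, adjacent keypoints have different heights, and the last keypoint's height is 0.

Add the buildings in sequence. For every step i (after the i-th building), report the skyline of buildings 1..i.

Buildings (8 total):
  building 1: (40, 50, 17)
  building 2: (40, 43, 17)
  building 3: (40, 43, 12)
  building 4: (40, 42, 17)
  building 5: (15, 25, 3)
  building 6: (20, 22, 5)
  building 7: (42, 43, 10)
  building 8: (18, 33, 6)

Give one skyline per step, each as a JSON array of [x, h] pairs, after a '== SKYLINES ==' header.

== SKYLINES ==
[[40,17],[50,0]]
[[40,17],[50,0]]
[[40,17],[50,0]]
[[40,17],[50,0]]
[[15,3],[25,0],[40,17],[50,0]]
[[15,3],[20,5],[22,3],[25,0],[40,17],[50,0]]
[[15,3],[20,5],[22,3],[25,0],[40,17],[50,0]]
[[15,3],[18,6],[33,0],[40,17],[50,0]]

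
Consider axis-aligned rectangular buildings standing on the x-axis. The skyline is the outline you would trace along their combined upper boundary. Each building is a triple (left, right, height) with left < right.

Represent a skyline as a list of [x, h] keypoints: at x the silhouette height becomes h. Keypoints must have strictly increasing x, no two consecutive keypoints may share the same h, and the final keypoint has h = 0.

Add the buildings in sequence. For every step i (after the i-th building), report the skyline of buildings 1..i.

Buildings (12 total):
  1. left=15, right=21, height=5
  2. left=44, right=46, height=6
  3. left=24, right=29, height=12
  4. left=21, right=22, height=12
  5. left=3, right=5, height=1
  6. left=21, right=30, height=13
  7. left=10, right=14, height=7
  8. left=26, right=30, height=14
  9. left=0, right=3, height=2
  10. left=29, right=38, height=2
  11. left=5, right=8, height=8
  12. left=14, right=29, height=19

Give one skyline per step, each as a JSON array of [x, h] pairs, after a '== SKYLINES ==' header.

== SKYLINES ==
[[15,5],[21,0]]
[[15,5],[21,0],[44,6],[46,0]]
[[15,5],[21,0],[24,12],[29,0],[44,6],[46,0]]
[[15,5],[21,12],[22,0],[24,12],[29,0],[44,6],[46,0]]
[[3,1],[5,0],[15,5],[21,12],[22,0],[24,12],[29,0],[44,6],[46,0]]
[[3,1],[5,0],[15,5],[21,13],[30,0],[44,6],[46,0]]
[[3,1],[5,0],[10,7],[14,0],[15,5],[21,13],[30,0],[44,6],[46,0]]
[[3,1],[5,0],[10,7],[14,0],[15,5],[21,13],[26,14],[30,0],[44,6],[46,0]]
[[0,2],[3,1],[5,0],[10,7],[14,0],[15,5],[21,13],[26,14],[30,0],[44,6],[46,0]]
[[0,2],[3,1],[5,0],[10,7],[14,0],[15,5],[21,13],[26,14],[30,2],[38,0],[44,6],[46,0]]
[[0,2],[3,1],[5,8],[8,0],[10,7],[14,0],[15,5],[21,13],[26,14],[30,2],[38,0],[44,6],[46,0]]
[[0,2],[3,1],[5,8],[8,0],[10,7],[14,19],[29,14],[30,2],[38,0],[44,6],[46,0]]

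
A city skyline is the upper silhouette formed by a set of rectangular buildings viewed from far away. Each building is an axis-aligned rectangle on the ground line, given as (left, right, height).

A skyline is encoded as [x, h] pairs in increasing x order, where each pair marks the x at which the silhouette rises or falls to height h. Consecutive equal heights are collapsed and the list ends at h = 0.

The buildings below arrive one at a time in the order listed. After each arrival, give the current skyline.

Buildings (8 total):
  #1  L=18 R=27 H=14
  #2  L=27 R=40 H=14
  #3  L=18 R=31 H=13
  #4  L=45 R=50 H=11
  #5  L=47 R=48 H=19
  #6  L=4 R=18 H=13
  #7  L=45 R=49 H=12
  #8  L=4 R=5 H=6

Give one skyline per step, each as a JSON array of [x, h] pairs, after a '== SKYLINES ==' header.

== SKYLINES ==
[[18,14],[27,0]]
[[18,14],[40,0]]
[[18,14],[40,0]]
[[18,14],[40,0],[45,11],[50,0]]
[[18,14],[40,0],[45,11],[47,19],[48,11],[50,0]]
[[4,13],[18,14],[40,0],[45,11],[47,19],[48,11],[50,0]]
[[4,13],[18,14],[40,0],[45,12],[47,19],[48,12],[49,11],[50,0]]
[[4,13],[18,14],[40,0],[45,12],[47,19],[48,12],[49,11],[50,0]]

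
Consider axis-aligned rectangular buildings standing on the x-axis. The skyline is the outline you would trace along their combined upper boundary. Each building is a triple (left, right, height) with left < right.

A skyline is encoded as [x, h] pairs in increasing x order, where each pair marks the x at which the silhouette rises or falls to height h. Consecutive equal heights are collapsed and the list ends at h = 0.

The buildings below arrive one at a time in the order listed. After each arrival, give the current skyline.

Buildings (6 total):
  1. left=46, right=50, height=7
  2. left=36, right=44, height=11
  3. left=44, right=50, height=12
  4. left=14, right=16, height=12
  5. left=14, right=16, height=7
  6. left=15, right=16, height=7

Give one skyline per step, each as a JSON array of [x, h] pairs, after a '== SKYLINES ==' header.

== SKYLINES ==
[[46,7],[50,0]]
[[36,11],[44,0],[46,7],[50,0]]
[[36,11],[44,12],[50,0]]
[[14,12],[16,0],[36,11],[44,12],[50,0]]
[[14,12],[16,0],[36,11],[44,12],[50,0]]
[[14,12],[16,0],[36,11],[44,12],[50,0]]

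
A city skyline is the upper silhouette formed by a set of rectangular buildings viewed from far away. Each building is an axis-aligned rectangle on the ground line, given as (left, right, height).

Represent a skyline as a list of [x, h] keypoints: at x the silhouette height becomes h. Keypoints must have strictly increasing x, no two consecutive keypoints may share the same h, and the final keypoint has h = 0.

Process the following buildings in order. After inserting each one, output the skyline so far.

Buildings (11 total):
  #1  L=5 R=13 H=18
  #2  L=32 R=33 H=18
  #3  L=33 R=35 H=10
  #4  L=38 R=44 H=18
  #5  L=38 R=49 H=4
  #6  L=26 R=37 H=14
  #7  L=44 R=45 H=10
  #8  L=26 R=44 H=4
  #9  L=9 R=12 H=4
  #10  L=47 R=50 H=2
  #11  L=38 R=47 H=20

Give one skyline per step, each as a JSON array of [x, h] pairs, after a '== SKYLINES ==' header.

== SKYLINES ==
[[5,18],[13,0]]
[[5,18],[13,0],[32,18],[33,0]]
[[5,18],[13,0],[32,18],[33,10],[35,0]]
[[5,18],[13,0],[32,18],[33,10],[35,0],[38,18],[44,0]]
[[5,18],[13,0],[32,18],[33,10],[35,0],[38,18],[44,4],[49,0]]
[[5,18],[13,0],[26,14],[32,18],[33,14],[37,0],[38,18],[44,4],[49,0]]
[[5,18],[13,0],[26,14],[32,18],[33,14],[37,0],[38,18],[44,10],[45,4],[49,0]]
[[5,18],[13,0],[26,14],[32,18],[33,14],[37,4],[38,18],[44,10],[45,4],[49,0]]
[[5,18],[13,0],[26,14],[32,18],[33,14],[37,4],[38,18],[44,10],[45,4],[49,0]]
[[5,18],[13,0],[26,14],[32,18],[33,14],[37,4],[38,18],[44,10],[45,4],[49,2],[50,0]]
[[5,18],[13,0],[26,14],[32,18],[33,14],[37,4],[38,20],[47,4],[49,2],[50,0]]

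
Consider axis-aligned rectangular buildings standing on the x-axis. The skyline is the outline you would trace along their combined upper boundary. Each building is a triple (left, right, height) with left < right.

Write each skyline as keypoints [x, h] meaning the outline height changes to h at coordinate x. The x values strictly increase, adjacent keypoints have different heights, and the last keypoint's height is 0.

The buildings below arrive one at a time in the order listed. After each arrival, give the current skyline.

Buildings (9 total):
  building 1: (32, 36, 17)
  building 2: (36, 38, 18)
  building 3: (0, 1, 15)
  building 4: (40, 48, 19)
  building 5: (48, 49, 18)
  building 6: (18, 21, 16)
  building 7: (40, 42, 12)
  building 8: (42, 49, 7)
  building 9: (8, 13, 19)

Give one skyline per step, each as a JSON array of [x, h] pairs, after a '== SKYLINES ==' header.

== SKYLINES ==
[[32,17],[36,0]]
[[32,17],[36,18],[38,0]]
[[0,15],[1,0],[32,17],[36,18],[38,0]]
[[0,15],[1,0],[32,17],[36,18],[38,0],[40,19],[48,0]]
[[0,15],[1,0],[32,17],[36,18],[38,0],[40,19],[48,18],[49,0]]
[[0,15],[1,0],[18,16],[21,0],[32,17],[36,18],[38,0],[40,19],[48,18],[49,0]]
[[0,15],[1,0],[18,16],[21,0],[32,17],[36,18],[38,0],[40,19],[48,18],[49,0]]
[[0,15],[1,0],[18,16],[21,0],[32,17],[36,18],[38,0],[40,19],[48,18],[49,0]]
[[0,15],[1,0],[8,19],[13,0],[18,16],[21,0],[32,17],[36,18],[38,0],[40,19],[48,18],[49,0]]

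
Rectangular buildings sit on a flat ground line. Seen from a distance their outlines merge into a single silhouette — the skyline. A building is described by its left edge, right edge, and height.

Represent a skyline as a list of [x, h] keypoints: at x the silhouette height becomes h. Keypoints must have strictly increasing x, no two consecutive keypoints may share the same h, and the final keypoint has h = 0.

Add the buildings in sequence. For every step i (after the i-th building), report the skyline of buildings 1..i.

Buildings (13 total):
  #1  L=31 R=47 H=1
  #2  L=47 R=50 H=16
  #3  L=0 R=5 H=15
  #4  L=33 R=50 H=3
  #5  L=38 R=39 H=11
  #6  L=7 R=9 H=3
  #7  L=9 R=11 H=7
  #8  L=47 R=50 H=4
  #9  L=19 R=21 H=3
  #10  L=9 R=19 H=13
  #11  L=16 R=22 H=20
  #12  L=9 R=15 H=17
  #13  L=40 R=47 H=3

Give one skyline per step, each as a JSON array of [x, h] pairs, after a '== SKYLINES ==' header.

== SKYLINES ==
[[31,1],[47,0]]
[[31,1],[47,16],[50,0]]
[[0,15],[5,0],[31,1],[47,16],[50,0]]
[[0,15],[5,0],[31,1],[33,3],[47,16],[50,0]]
[[0,15],[5,0],[31,1],[33,3],[38,11],[39,3],[47,16],[50,0]]
[[0,15],[5,0],[7,3],[9,0],[31,1],[33,3],[38,11],[39,3],[47,16],[50,0]]
[[0,15],[5,0],[7,3],[9,7],[11,0],[31,1],[33,3],[38,11],[39,3],[47,16],[50,0]]
[[0,15],[5,0],[7,3],[9,7],[11,0],[31,1],[33,3],[38,11],[39,3],[47,16],[50,0]]
[[0,15],[5,0],[7,3],[9,7],[11,0],[19,3],[21,0],[31,1],[33,3],[38,11],[39,3],[47,16],[50,0]]
[[0,15],[5,0],[7,3],[9,13],[19,3],[21,0],[31,1],[33,3],[38,11],[39,3],[47,16],[50,0]]
[[0,15],[5,0],[7,3],[9,13],[16,20],[22,0],[31,1],[33,3],[38,11],[39,3],[47,16],[50,0]]
[[0,15],[5,0],[7,3],[9,17],[15,13],[16,20],[22,0],[31,1],[33,3],[38,11],[39,3],[47,16],[50,0]]
[[0,15],[5,0],[7,3],[9,17],[15,13],[16,20],[22,0],[31,1],[33,3],[38,11],[39,3],[47,16],[50,0]]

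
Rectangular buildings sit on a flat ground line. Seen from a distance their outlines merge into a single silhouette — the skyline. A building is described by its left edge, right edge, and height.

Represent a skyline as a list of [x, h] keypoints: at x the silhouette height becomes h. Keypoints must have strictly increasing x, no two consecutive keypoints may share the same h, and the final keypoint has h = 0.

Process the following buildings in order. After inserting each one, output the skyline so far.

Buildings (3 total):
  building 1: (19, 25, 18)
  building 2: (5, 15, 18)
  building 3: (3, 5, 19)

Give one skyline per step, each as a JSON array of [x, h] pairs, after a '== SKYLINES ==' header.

== SKYLINES ==
[[19,18],[25,0]]
[[5,18],[15,0],[19,18],[25,0]]
[[3,19],[5,18],[15,0],[19,18],[25,0]]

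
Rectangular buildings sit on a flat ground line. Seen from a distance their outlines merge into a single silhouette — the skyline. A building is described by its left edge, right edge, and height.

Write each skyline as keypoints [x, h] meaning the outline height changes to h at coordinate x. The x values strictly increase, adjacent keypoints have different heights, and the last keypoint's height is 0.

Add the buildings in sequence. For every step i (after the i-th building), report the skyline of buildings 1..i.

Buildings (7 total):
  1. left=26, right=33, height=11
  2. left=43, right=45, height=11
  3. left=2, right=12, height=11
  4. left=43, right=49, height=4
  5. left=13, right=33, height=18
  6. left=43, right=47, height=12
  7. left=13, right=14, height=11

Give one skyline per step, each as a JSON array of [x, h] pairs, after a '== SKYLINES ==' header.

== SKYLINES ==
[[26,11],[33,0]]
[[26,11],[33,0],[43,11],[45,0]]
[[2,11],[12,0],[26,11],[33,0],[43,11],[45,0]]
[[2,11],[12,0],[26,11],[33,0],[43,11],[45,4],[49,0]]
[[2,11],[12,0],[13,18],[33,0],[43,11],[45,4],[49,0]]
[[2,11],[12,0],[13,18],[33,0],[43,12],[47,4],[49,0]]
[[2,11],[12,0],[13,18],[33,0],[43,12],[47,4],[49,0]]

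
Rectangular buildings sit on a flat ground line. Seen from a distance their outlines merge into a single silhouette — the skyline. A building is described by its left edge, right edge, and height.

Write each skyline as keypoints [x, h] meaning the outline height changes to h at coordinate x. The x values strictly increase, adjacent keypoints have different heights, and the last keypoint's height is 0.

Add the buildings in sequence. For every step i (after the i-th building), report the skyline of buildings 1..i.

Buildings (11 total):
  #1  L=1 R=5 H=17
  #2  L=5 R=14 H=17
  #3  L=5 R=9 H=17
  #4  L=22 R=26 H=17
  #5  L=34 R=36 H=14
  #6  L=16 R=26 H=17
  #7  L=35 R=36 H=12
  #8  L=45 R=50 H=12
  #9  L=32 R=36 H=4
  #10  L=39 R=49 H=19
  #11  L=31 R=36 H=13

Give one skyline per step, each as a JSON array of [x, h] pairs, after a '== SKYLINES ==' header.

== SKYLINES ==
[[1,17],[5,0]]
[[1,17],[14,0]]
[[1,17],[14,0]]
[[1,17],[14,0],[22,17],[26,0]]
[[1,17],[14,0],[22,17],[26,0],[34,14],[36,0]]
[[1,17],[14,0],[16,17],[26,0],[34,14],[36,0]]
[[1,17],[14,0],[16,17],[26,0],[34,14],[36,0]]
[[1,17],[14,0],[16,17],[26,0],[34,14],[36,0],[45,12],[50,0]]
[[1,17],[14,0],[16,17],[26,0],[32,4],[34,14],[36,0],[45,12],[50,0]]
[[1,17],[14,0],[16,17],[26,0],[32,4],[34,14],[36,0],[39,19],[49,12],[50,0]]
[[1,17],[14,0],[16,17],[26,0],[31,13],[34,14],[36,0],[39,19],[49,12],[50,0]]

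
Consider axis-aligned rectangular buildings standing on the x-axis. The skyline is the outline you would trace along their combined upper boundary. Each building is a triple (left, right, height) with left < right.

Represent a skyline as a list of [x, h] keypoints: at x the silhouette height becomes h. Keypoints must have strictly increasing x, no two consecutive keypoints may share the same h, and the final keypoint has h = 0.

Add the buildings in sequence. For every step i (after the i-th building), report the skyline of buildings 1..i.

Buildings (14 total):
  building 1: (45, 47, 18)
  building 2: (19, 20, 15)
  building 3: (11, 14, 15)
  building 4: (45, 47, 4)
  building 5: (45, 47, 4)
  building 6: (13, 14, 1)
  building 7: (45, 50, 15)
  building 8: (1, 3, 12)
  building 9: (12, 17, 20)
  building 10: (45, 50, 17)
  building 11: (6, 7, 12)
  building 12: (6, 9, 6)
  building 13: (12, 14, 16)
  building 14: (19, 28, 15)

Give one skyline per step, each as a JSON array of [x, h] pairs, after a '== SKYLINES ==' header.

== SKYLINES ==
[[45,18],[47,0]]
[[19,15],[20,0],[45,18],[47,0]]
[[11,15],[14,0],[19,15],[20,0],[45,18],[47,0]]
[[11,15],[14,0],[19,15],[20,0],[45,18],[47,0]]
[[11,15],[14,0],[19,15],[20,0],[45,18],[47,0]]
[[11,15],[14,0],[19,15],[20,0],[45,18],[47,0]]
[[11,15],[14,0],[19,15],[20,0],[45,18],[47,15],[50,0]]
[[1,12],[3,0],[11,15],[14,0],[19,15],[20,0],[45,18],[47,15],[50,0]]
[[1,12],[3,0],[11,15],[12,20],[17,0],[19,15],[20,0],[45,18],[47,15],[50,0]]
[[1,12],[3,0],[11,15],[12,20],[17,0],[19,15],[20,0],[45,18],[47,17],[50,0]]
[[1,12],[3,0],[6,12],[7,0],[11,15],[12,20],[17,0],[19,15],[20,0],[45,18],[47,17],[50,0]]
[[1,12],[3,0],[6,12],[7,6],[9,0],[11,15],[12,20],[17,0],[19,15],[20,0],[45,18],[47,17],[50,0]]
[[1,12],[3,0],[6,12],[7,6],[9,0],[11,15],[12,20],[17,0],[19,15],[20,0],[45,18],[47,17],[50,0]]
[[1,12],[3,0],[6,12],[7,6],[9,0],[11,15],[12,20],[17,0],[19,15],[28,0],[45,18],[47,17],[50,0]]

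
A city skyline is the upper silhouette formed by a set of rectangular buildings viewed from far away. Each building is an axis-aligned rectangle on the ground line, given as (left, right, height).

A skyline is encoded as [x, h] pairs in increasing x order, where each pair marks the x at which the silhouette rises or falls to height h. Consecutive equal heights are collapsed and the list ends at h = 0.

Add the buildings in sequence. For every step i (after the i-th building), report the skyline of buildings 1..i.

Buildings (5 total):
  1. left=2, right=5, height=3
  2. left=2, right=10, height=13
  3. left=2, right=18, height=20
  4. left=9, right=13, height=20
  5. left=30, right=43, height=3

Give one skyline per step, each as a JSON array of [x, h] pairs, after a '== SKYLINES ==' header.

== SKYLINES ==
[[2,3],[5,0]]
[[2,13],[10,0]]
[[2,20],[18,0]]
[[2,20],[18,0]]
[[2,20],[18,0],[30,3],[43,0]]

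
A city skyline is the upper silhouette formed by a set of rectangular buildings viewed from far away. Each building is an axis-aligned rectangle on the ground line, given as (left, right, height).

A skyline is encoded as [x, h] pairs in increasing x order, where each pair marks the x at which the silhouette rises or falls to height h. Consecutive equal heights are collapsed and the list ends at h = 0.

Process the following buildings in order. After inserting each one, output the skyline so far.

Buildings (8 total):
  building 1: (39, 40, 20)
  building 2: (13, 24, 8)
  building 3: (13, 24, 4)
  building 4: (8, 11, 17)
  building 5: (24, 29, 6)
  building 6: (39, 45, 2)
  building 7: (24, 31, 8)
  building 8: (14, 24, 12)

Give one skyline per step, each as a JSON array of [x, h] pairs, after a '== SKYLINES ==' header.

== SKYLINES ==
[[39,20],[40,0]]
[[13,8],[24,0],[39,20],[40,0]]
[[13,8],[24,0],[39,20],[40,0]]
[[8,17],[11,0],[13,8],[24,0],[39,20],[40,0]]
[[8,17],[11,0],[13,8],[24,6],[29,0],[39,20],[40,0]]
[[8,17],[11,0],[13,8],[24,6],[29,0],[39,20],[40,2],[45,0]]
[[8,17],[11,0],[13,8],[31,0],[39,20],[40,2],[45,0]]
[[8,17],[11,0],[13,8],[14,12],[24,8],[31,0],[39,20],[40,2],[45,0]]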